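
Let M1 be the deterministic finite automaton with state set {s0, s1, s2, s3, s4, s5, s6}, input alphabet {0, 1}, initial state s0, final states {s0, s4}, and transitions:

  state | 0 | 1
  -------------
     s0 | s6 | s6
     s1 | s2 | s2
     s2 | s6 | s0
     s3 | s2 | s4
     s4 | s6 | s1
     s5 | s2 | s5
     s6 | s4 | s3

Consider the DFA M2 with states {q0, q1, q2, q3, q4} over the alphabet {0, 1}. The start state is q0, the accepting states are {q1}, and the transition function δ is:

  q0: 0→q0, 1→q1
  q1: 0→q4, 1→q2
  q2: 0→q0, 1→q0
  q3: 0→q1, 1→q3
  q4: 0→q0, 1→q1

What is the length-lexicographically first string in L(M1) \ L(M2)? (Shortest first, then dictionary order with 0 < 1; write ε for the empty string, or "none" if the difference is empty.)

ε

The empty string ε is accepted by M1 but not by M2.
Since ε is the unique shortest string, it is the required witness.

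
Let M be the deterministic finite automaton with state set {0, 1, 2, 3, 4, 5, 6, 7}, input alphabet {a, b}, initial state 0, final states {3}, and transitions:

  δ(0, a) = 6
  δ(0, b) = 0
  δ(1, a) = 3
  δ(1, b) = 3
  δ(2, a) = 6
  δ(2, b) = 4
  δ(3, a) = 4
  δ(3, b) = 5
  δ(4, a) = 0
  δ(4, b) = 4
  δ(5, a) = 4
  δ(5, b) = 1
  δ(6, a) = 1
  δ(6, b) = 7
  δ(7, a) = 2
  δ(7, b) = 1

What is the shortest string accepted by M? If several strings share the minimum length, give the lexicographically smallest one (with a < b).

aaa

A breadth-first search from 0 reaches an accepting state first via the path 0 → 6 → 1 → 3 on input aaa.
No string of length < 3 is accepted (BFS exhausts all shorter strings without reaching an accepting state), and aaa is the lexicographically least accepting string of length 3.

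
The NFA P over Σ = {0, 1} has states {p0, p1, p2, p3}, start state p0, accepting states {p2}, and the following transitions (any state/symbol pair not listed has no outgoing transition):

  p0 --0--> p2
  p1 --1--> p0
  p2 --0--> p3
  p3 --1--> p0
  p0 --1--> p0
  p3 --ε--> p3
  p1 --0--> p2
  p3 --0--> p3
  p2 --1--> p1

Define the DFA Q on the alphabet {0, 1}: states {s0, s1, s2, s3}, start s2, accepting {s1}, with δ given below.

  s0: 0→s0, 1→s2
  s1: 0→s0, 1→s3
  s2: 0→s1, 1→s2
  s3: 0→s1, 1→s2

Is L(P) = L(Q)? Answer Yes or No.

Yes

Exploring the product automaton P × Q from the start pair (p0, s2), following both machines on each input symbol, reaches 4 state pairs: (p0, s2), (p2, s1), (p3, s0), (p1, s3).
P accepts in {p2} and Q accepts in {s1}. In every reachable pair the two components are either both accepting — (p2, s1) — or both non-accepting, so no string is accepted by exactly one of the machines: L(P) \ L(Q) and L(Q) \ L(P) are both empty.
Hence every string is accepted by P iff it is accepted by Q, and the two languages coincide.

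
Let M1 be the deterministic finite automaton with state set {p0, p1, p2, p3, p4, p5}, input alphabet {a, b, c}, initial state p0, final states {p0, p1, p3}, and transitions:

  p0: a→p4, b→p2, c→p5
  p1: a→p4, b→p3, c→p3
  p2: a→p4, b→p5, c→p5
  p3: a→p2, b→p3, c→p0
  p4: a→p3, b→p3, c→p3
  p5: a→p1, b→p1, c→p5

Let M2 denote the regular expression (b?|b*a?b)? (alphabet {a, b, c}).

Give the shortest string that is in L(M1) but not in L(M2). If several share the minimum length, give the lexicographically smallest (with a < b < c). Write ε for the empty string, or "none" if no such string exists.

The string aa is accepted by M1 but not by M2.
No shorter string lies in the difference, and aa is the lexicographically first length-2 string in L(M1) \ L(M2).

aa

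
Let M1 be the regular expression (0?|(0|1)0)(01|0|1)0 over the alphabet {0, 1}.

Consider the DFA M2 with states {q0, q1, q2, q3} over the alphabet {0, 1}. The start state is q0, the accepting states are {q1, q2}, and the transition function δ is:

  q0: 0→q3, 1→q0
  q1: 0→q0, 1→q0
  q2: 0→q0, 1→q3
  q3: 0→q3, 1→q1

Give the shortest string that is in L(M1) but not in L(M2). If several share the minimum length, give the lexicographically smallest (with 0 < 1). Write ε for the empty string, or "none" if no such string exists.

00

The string 00 is accepted by M1 but not by M2.
No shorter string lies in the difference, and 00 is the lexicographically first length-2 string in L(M1) \ L(M2).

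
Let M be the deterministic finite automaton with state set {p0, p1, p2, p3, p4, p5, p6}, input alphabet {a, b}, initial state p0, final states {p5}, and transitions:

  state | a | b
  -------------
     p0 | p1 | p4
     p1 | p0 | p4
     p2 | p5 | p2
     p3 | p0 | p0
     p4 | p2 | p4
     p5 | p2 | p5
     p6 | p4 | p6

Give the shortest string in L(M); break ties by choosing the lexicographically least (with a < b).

baa

A breadth-first search from p0 reaches an accepting state first via the path p0 → p4 → p2 → p5 on input baa.
No string of length < 3 is accepted (BFS exhausts all shorter strings without reaching an accepting state), and baa is the lexicographically least accepting string of length 3.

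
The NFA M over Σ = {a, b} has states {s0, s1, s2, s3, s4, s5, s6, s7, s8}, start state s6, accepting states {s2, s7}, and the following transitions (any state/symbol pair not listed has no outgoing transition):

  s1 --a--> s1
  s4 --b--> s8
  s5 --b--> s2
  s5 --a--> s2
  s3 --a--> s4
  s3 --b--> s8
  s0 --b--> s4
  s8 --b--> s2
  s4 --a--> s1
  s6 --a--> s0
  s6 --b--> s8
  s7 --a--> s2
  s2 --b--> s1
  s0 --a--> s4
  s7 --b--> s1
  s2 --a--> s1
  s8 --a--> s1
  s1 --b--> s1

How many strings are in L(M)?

3

The useful subgraph on states {s0, s2, s4, s6, s8} is acyclic, so L(M) is finite; the longest accepting path visits 5 useful states, giving maximum string length 4.
Counting accepting paths from s6 by length: 1 of length 2, 2 of length 4. Total 3.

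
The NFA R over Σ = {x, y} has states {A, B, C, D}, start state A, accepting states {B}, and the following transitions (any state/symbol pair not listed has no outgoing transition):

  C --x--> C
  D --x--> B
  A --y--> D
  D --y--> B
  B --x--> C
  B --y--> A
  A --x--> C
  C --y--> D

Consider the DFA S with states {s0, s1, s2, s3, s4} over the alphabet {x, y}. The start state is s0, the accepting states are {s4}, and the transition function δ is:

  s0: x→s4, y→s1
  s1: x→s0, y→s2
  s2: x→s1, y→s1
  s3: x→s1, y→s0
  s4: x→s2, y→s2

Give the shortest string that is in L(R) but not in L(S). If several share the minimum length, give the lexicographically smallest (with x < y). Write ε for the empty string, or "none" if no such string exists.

The string yx is accepted by R but not by S.
No shorter string lies in the difference, and yx is the lexicographically first length-2 string in L(R) \ L(S).

yx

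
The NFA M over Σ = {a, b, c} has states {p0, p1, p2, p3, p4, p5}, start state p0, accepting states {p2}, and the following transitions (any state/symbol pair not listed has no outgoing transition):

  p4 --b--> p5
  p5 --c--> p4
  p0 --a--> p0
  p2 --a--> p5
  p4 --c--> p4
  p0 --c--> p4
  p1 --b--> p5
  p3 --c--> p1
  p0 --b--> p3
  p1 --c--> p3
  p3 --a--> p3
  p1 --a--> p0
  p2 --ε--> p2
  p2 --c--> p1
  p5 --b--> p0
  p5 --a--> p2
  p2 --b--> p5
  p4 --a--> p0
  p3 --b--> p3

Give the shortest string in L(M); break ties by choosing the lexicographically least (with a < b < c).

cba

A breadth-first search from p0 reaches an accepting state first via the path p0 → p4 → p5 → p2 on input cba.
No string of length < 3 is accepted (BFS exhausts all shorter strings without reaching an accepting state), and cba is the lexicographically least accepting string of length 3.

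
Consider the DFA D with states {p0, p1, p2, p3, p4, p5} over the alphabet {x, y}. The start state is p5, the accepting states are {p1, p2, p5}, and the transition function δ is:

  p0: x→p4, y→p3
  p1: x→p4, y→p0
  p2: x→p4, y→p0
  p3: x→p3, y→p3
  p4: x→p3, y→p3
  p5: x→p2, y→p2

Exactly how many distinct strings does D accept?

The useful subgraph on states {p2, p5} is acyclic, so L(D) is finite; the longest accepting path visits 2 useful states, giving maximum string length 1.
Counting accepting paths from p5 by length: 1 of length 0, 2 of length 1. Total 3.

3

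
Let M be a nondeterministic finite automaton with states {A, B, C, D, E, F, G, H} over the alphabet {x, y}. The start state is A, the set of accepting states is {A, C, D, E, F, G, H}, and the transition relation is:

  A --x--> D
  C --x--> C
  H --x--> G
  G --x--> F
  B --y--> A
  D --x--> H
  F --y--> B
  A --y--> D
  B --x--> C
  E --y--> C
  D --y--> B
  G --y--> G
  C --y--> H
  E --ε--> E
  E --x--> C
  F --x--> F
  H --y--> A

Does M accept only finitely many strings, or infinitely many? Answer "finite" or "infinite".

infinite

State A is reachable from the start and can reach an accepting state, and it lies on the cycle A → D → B → A.
Traversing that cycle any number of times yields accepted strings of unbounded length, so the language is infinite.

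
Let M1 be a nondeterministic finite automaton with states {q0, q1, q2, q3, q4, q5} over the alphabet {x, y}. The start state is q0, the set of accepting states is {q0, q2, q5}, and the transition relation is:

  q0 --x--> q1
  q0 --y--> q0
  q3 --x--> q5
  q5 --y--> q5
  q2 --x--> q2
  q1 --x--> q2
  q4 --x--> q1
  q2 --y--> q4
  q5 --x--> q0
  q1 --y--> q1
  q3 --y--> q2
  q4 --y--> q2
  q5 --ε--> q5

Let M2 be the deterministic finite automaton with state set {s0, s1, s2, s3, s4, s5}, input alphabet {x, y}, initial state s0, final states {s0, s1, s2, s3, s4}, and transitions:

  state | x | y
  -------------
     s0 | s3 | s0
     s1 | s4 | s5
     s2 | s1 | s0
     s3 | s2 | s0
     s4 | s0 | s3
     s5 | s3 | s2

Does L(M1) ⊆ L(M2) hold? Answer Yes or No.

Exploring the product automaton M1 × M2 from the start pair (q0, s0), following both machines on each input symbol, reaches 12 state pairs: (q0, s0), (q1, s3), (q2, s2), (q1, s0), (q2, s1), (q4, s0), (q2, s3), (q2, s4), (q4, s5), (q2, s0), (q4, s3), (q1, s2).
M1 accepts in {q0, q2, q5} and M2 accepts in {s0, s1, s2, s3, s4}. The reachable pairs whose M1-component is accepting are (q0, s0), (q2, s2), (q2, s1), (q2, s3), (q2, s4), (q2, s0); in each of them the M2-component is accepting too, so the product for L(M1) \ L(M2) (M1-component accepting, M2-component rejecting) has no reachable accepting pair and the difference is empty.
Hence every string in L(M1) is also in L(M2).

Yes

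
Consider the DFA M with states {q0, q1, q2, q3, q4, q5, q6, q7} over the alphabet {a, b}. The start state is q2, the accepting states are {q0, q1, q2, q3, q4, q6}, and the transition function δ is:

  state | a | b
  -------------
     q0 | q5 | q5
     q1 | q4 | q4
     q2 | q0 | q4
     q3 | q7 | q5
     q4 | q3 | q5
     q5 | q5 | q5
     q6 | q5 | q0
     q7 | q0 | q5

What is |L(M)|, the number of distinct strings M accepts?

The useful subgraph on states {q0, q2, q3, q4, q7} is acyclic, so L(M) is finite; the longest accepting path visits 5 useful states, giving maximum string length 4.
Counting accepting paths from q2 by length: 1 of length 0, 2 of length 1, 1 of length 2, 1 of length 4. Total 5.

5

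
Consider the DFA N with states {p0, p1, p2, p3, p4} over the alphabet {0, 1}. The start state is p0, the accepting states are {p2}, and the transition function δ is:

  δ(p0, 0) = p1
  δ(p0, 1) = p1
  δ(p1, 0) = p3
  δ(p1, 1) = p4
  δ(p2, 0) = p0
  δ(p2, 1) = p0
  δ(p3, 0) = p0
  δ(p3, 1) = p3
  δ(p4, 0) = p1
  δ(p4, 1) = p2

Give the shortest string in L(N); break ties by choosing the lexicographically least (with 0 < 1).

011

A breadth-first search from p0 reaches an accepting state first via the path p0 → p1 → p4 → p2 on input 011.
No string of length < 3 is accepted (BFS exhausts all shorter strings without reaching an accepting state), and 011 is the lexicographically least accepting string of length 3.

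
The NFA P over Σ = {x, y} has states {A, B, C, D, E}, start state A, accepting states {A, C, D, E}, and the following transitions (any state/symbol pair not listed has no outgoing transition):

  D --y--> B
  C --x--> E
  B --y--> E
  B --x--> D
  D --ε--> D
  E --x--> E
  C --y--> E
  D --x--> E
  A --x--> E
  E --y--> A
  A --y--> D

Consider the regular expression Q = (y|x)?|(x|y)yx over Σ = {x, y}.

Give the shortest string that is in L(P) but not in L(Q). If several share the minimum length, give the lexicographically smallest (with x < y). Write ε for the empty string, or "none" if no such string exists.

xx

The string xx is accepted by P but not by Q.
No shorter string lies in the difference, and xx is the lexicographically first length-2 string in L(P) \ L(Q).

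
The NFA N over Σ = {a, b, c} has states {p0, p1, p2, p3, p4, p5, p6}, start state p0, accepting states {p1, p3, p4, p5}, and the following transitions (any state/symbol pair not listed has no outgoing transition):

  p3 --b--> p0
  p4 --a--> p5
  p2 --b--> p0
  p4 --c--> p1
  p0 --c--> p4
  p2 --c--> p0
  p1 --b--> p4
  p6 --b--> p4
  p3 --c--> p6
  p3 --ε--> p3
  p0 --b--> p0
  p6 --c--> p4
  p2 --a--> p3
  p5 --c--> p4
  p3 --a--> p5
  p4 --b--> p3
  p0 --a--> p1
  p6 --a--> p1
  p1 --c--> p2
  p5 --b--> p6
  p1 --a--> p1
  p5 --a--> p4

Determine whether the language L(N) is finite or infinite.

infinite

State p0 is reachable from the start and can reach an accepting state, and it lies on the cycle p0 → p0.
Traversing that cycle any number of times yields accepted strings of unbounded length, so the language is infinite.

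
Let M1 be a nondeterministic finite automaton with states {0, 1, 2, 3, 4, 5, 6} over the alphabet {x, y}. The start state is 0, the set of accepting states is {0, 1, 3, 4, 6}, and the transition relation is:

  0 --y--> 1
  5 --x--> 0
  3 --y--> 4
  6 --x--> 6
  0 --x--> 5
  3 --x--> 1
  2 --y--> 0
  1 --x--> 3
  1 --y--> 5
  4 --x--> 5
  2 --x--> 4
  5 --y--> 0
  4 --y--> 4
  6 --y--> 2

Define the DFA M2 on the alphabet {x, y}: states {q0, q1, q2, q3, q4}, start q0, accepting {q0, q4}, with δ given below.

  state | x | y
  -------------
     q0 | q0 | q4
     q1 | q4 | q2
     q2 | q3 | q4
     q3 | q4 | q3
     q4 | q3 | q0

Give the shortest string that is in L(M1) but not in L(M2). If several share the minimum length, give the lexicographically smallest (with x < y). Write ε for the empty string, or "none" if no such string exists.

The string yx is accepted by M1 but not by M2.
No shorter string lies in the difference, and yx is the lexicographically first length-2 string in L(M1) \ L(M2).

yx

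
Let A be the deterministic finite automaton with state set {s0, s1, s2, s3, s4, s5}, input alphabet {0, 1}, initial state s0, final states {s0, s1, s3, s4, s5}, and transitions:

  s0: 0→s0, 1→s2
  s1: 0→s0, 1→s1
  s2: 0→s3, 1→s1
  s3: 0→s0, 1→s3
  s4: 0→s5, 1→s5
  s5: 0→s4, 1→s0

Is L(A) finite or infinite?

State s0 is reachable from the start and can reach an accepting state, and it lies on the cycle s0 → s0.
Traversing that cycle any number of times yields accepted strings of unbounded length, so the language is infinite.

infinite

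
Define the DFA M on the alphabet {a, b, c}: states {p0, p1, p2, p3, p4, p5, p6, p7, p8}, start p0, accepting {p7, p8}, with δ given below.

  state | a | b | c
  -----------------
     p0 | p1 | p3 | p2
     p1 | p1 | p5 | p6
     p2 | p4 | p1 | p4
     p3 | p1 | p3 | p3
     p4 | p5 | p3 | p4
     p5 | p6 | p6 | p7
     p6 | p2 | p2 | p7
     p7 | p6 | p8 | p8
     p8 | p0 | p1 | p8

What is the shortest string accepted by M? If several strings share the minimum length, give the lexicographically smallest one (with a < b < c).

abc

A breadth-first search from p0 reaches an accepting state first via the path p0 → p1 → p5 → p7 on input abc.
No string of length < 3 is accepted (BFS exhausts all shorter strings without reaching an accepting state), and abc is the lexicographically least accepting string of length 3.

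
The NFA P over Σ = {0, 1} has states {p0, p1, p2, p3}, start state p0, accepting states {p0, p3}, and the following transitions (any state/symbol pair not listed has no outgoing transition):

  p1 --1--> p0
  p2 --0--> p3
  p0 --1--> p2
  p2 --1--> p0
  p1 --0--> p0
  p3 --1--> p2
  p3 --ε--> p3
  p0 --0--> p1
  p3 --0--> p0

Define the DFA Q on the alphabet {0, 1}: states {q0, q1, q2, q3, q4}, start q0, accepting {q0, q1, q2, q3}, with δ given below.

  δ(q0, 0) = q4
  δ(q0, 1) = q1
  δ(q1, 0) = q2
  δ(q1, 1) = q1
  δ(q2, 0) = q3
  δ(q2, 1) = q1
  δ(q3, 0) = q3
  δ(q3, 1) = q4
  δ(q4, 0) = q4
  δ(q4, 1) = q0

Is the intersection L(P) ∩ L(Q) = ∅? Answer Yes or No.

The empty string ε is accepted by both P and Q.
Hence L(P) ∩ L(Q) ≠ ∅.

No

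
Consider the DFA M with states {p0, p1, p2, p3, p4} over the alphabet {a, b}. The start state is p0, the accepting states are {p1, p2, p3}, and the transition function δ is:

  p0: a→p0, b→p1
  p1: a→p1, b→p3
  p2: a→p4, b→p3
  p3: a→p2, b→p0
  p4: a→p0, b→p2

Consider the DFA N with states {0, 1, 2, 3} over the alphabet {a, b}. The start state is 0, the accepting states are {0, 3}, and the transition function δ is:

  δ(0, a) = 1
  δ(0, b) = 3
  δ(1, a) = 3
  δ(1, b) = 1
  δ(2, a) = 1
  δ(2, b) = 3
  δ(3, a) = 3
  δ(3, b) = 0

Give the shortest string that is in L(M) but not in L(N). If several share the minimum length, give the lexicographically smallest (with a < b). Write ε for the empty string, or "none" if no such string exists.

The string ab is accepted by M but not by N.
No shorter string lies in the difference, and ab is the lexicographically first length-2 string in L(M) \ L(N).

ab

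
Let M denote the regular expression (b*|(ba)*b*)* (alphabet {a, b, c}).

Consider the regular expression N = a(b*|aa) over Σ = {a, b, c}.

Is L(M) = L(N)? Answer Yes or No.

No

The empty string ε is accepted by M but rejected by N.
So L(M) ≠ L(N).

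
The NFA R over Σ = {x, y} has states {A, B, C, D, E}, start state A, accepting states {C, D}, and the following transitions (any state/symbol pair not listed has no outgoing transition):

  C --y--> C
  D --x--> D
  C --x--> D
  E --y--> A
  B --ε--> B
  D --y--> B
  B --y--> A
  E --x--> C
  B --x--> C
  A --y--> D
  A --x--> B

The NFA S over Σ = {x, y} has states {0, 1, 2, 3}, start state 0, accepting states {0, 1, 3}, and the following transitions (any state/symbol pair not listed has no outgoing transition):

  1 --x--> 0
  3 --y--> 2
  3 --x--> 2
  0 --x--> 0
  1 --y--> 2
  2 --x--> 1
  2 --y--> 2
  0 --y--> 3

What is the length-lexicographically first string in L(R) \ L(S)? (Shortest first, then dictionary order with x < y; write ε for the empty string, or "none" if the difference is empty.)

The string yx is accepted by R but not by S.
No shorter string lies in the difference, and yx is the lexicographically first length-2 string in L(R) \ L(S).

yx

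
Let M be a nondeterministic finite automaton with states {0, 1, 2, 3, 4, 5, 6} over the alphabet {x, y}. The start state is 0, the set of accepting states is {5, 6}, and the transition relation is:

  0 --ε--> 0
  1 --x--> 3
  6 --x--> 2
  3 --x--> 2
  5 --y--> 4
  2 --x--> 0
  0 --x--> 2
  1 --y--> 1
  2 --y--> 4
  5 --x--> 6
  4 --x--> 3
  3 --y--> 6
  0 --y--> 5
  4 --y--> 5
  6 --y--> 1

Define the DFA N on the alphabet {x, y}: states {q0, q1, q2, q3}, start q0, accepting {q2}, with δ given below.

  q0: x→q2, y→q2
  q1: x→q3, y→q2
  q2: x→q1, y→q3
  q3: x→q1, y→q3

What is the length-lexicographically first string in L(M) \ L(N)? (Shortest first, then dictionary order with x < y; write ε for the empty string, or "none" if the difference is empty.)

The string yx is accepted by M but not by N.
No shorter string lies in the difference, and yx is the lexicographically first length-2 string in L(M) \ L(N).

yx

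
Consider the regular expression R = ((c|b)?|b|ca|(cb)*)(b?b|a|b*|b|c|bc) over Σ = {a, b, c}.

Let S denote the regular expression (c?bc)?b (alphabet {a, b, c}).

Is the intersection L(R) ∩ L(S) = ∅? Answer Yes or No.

The string b is accepted by both R and S.
Hence L(R) ∩ L(S) ≠ ∅.

No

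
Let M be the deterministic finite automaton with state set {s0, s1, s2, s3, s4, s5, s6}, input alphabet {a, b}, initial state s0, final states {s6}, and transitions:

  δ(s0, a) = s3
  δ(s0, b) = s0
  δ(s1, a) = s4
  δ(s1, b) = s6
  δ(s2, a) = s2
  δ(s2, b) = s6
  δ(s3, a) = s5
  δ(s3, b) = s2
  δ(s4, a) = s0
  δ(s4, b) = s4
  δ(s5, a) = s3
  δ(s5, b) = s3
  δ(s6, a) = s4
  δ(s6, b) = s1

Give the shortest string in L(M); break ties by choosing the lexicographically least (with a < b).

abb

A breadth-first search from s0 reaches an accepting state first via the path s0 → s3 → s2 → s6 on input abb.
No string of length < 3 is accepted (BFS exhausts all shorter strings without reaching an accepting state), and abb is the lexicographically least accepting string of length 3.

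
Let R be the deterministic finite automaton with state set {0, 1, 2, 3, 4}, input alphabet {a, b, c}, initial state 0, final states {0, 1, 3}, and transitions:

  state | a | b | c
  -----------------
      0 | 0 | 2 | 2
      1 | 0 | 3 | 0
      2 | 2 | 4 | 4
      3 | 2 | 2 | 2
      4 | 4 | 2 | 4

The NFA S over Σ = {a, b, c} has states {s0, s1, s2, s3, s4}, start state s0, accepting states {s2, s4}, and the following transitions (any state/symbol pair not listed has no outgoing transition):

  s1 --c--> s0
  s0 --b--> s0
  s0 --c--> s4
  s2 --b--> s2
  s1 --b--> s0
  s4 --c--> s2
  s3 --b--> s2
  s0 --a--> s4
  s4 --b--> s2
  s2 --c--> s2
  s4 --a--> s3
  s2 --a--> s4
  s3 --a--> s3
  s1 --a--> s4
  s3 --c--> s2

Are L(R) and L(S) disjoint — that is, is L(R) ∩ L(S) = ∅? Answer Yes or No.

No

The string a is accepted by both R and S.
Hence L(R) ∩ L(S) ≠ ∅.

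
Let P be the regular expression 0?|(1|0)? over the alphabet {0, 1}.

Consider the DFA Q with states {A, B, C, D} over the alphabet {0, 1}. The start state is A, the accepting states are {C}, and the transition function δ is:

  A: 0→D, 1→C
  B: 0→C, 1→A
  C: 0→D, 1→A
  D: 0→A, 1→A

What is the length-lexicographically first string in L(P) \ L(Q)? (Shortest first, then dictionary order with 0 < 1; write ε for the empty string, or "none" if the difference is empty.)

The empty string ε is accepted by P but not by Q.
Since ε is the unique shortest string, it is the required witness.

ε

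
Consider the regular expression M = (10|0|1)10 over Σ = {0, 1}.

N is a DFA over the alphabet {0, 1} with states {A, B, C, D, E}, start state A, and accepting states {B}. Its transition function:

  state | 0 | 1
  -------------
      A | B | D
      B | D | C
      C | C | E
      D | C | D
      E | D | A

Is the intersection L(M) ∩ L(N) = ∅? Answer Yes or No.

Converting the expression M to a DFA (subset construction, then merging equivalent states) gives the minimal DFA with states {m0, m1, m2, m3, m4, m5}, start state m0, accepting states {m5} and transitions m0: 0→m1, 1→m2; m1: 0→m3, 1→m4; m2: 0→m1, 1→m4; m3: 0→m3, 1→m3; m4: 0→m5, 1→m3; m5: 0→m3, 1→m3.
Exploring the product automaton M × N from the start pair (m0, A), following both machines on each input symbol, reaches 14 state pairs: (m0, A), (m1, B), (m2, D), (m3, D), (m4, C), (m1, C), (m4, D), (m3, C), (m5, C), (m3, E), (m4, E), (m3, A), (m5, D), (m3, B).
M accepts in {m5} and N accepts in {B}; no reachable pair has both components accepting, so no string drives both machines to acceptance simultaneously and L(M) ∩ L(N) = ∅.
So no string is accepted by both, and the intersection is empty.

Yes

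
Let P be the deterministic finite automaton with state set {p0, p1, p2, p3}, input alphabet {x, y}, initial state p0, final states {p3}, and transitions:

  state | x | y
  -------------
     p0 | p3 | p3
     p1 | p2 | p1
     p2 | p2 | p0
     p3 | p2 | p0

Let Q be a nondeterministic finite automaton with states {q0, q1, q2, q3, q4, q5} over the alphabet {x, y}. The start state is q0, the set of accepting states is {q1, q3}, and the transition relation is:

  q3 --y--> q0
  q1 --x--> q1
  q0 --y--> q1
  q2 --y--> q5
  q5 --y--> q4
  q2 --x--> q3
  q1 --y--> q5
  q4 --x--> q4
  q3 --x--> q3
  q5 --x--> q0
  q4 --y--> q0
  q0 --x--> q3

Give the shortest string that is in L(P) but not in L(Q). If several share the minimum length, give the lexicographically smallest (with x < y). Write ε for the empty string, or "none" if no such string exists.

The string yyx is accepted by P but not by Q.
No shorter string lies in the difference, and yyx is the lexicographically first length-3 string in L(P) \ L(Q).

yyx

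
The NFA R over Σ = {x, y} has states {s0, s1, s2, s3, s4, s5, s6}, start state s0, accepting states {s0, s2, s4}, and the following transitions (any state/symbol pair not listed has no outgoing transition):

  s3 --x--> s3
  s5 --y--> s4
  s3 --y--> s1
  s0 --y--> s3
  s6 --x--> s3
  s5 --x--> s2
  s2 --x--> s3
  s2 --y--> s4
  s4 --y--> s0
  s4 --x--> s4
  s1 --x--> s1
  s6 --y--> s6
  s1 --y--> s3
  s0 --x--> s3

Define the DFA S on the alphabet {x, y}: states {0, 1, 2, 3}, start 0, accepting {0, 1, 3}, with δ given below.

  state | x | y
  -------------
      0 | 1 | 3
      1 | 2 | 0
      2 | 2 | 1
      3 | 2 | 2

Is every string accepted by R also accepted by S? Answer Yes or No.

Exploring the product automaton R × S from the start pair (s0, 0), following both machines on each input symbol, reaches 9 state pairs: (s0, 0), (s3, 1), (s3, 3), (s3, 2), (s1, 0), (s1, 2), (s1, 1), (s3, 0), (s1, 3).
R accepts in {s0, s2, s4} and S accepts in {0, 1, 3}. The reachable pairs whose R-component is accepting are (s0, 0); in each of them the S-component is accepting too, so the product for L(R) \ L(S) (R-component accepting, S-component rejecting) has no reachable accepting pair and the difference is empty.
Hence every string in L(R) is also in L(S).

Yes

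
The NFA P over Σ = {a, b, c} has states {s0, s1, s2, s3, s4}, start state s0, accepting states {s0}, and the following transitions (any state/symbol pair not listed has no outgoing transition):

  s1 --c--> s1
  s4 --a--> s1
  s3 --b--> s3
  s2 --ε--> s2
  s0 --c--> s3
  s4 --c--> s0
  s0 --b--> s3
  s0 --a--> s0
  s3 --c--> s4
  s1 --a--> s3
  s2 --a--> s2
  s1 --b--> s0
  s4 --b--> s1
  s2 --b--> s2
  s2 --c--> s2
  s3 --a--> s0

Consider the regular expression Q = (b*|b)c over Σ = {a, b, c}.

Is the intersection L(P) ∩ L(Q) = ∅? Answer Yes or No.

Converting the expression Q to a DFA (subset construction, then merging equivalent states) gives the minimal DFA with states {q0, q1, q2}, start state q0, accepting states {q2} and transitions q0: a→q1, b→q0, c→q2; q1: a→q1, b→q1, c→q1; q2: a→q1, b→q1, c→q1.
Exploring the product automaton P × Q from the start pair (s0, q0), following both machines on each input symbol, reaches 8 state pairs: (s0, q0), (s0, q1), (s3, q0), (s3, q2), (s3, q1), (s4, q2), (s4, q1), (s1, q1).
P accepts in {s0} and Q accepts in {q2}; no reachable pair has both components accepting, so no string drives both machines to acceptance simultaneously and L(P) ∩ L(Q) = ∅.
So no string is accepted by both, and the intersection is empty.

Yes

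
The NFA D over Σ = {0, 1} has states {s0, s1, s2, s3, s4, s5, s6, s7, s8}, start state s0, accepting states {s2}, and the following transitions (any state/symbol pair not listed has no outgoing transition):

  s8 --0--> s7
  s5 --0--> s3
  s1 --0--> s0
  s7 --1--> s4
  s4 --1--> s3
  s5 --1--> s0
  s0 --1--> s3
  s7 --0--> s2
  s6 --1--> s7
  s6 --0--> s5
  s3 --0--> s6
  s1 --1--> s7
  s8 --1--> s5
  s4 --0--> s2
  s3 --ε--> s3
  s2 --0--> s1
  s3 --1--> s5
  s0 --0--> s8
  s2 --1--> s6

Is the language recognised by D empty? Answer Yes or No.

No

The string 000 is accepted: the run s0 → s8 → s7 → s2 ends in the accepting state s2.
Since at least one string is accepted, L(D) is not empty.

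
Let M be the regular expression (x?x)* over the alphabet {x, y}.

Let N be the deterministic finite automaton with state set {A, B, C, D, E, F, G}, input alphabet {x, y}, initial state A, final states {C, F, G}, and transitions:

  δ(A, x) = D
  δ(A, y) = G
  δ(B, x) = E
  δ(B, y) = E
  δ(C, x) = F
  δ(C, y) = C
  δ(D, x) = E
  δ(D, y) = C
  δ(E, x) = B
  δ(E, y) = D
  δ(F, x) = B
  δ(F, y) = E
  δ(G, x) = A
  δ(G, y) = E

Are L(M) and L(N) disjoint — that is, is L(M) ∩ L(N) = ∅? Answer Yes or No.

Converting the expression M to a DFA (subset construction, then merging equivalent states) gives the minimal DFA with states {m0, m1}, start state m0, accepting states {m0} and transitions m0: x→m0, y→m1; m1: x→m1, y→m1.
Exploring the product automaton M × N from the start pair (m0, A), following both machines on each input symbol, reaches 11 state pairs: (m0, A), (m0, D), (m1, G), (m0, E), (m1, C), (m1, A), (m1, E), (m0, B), (m1, D), (m1, F), (m1, B).
M accepts in {m0} and N accepts in {C, F, G}; no reachable pair has both components accepting, so no string drives both machines to acceptance simultaneously and L(M) ∩ L(N) = ∅.
So no string is accepted by both, and the intersection is empty.

Yes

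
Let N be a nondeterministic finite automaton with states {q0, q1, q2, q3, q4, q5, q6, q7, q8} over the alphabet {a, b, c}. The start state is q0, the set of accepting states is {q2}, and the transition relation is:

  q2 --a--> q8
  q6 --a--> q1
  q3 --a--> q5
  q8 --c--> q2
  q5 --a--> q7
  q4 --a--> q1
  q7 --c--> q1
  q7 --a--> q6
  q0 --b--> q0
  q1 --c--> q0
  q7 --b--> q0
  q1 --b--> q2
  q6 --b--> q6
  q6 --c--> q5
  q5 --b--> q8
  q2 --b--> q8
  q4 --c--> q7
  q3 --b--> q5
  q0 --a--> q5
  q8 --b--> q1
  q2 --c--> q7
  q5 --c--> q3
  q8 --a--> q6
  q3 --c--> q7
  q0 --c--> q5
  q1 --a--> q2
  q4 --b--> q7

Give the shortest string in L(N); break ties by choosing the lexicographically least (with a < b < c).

abc

A breadth-first search from q0 reaches an accepting state first via the path q0 → q5 → q8 → q2 on input abc.
No string of length < 3 is accepted (BFS exhausts all shorter strings without reaching an accepting state), and abc is the lexicographically least accepting string of length 3.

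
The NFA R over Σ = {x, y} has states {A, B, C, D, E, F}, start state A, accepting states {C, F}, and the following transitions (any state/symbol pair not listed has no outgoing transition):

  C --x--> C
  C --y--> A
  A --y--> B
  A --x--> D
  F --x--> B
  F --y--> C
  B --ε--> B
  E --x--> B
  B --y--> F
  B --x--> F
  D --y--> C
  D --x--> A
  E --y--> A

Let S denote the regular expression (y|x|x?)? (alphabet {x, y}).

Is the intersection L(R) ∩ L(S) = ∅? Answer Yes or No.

Yes

Converting the expression S to a DFA (subset construction, then merging equivalent states) gives the minimal DFA with states {s0, s1, s2}, start state s0, accepting states {s0, s1} and transitions s0: x→s1, y→s1; s1: x→s2, y→s2; s2: x→s2, y→s2.
Exploring the product automaton R × S from the start pair (A, s0), following both machines on each input symbol, reaches 8 state pairs: (A, s0), (D, s1), (B, s1), (A, s2), (C, s2), (F, s2), (D, s2), (B, s2).
R accepts in {C, F} and S accepts in {s0, s1}; no reachable pair has both components accepting, so no string drives both machines to acceptance simultaneously and L(R) ∩ L(S) = ∅.
So no string is accepted by both, and the intersection is empty.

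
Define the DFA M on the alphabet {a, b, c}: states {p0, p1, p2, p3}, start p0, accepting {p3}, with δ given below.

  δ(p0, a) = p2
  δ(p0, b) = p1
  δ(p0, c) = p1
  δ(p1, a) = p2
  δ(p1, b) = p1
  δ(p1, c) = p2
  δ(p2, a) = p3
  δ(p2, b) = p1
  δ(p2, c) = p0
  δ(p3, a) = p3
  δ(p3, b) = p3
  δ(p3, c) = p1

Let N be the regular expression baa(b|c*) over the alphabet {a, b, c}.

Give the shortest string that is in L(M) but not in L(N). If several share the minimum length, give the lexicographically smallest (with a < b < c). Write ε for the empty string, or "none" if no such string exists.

aa

The string aa is accepted by M but not by N.
No shorter string lies in the difference, and aa is the lexicographically first length-2 string in L(M) \ L(N).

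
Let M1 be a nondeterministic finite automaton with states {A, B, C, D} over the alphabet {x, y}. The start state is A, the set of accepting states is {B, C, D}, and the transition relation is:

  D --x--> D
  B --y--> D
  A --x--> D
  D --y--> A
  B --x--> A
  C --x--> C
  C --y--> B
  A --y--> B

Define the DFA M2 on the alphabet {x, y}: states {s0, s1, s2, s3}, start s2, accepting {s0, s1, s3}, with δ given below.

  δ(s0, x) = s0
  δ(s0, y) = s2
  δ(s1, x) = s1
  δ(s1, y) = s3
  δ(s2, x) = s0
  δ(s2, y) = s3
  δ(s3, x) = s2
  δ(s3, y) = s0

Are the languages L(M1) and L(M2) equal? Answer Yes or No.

Yes

Exploring the product automaton M1 × M2 from the start pair (A, s2), following both machines on each input symbol, reaches 3 state pairs: (A, s2), (D, s0), (B, s3).
M1 accepts in {B, C, D} and M2 accepts in {s0, s1, s3}. In every reachable pair the two components are either both accepting — (D, s0), (B, s3) — or both non-accepting, so no string is accepted by exactly one of the machines: L(M1) \ L(M2) and L(M2) \ L(M1) are both empty.
Hence every string is accepted by M1 iff it is accepted by M2, and the two languages coincide.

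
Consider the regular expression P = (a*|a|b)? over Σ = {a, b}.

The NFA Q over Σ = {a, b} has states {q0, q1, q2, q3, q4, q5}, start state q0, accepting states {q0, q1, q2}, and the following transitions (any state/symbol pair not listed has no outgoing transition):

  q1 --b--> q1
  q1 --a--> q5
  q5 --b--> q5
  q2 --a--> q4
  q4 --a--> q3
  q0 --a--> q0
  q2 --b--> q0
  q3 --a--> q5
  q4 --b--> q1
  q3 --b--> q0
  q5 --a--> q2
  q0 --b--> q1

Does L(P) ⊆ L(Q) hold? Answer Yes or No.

Yes

Converting the expression P to a DFA (subset construction, then merging equivalent states) gives the minimal DFA with states {p0, p1, p2, p3}, start state p0, accepting states {p0, p1, p2} and transitions p0: a→p1, b→p2; p1: a→p1, b→p3; p2: a→p3, b→p3; p3: a→p3, b→p3.
Exploring the product automaton P × Q from the start pair (p0, q0), following both machines on each input symbol, reaches 9 state pairs: (p0, q0), (p1, q0), (p2, q1), (p3, q1), (p3, q5), (p3, q2), (p3, q4), (p3, q0), (p3, q3).
P accepts in {p0, p1, p2} and Q accepts in {q0, q1, q2}. The reachable pairs whose P-component is accepting are (p0, q0), (p1, q0), (p2, q1); in each of them the Q-component is accepting too, so the product for L(P) \ L(Q) (P-component accepting, Q-component rejecting) has no reachable accepting pair and the difference is empty.
Hence every string in L(P) is also in L(Q).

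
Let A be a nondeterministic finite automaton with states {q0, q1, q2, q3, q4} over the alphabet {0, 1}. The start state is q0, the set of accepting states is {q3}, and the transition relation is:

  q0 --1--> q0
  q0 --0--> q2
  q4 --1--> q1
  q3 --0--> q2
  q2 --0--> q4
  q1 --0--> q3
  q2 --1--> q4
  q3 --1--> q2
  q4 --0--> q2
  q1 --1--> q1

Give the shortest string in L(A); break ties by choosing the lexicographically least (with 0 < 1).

A breadth-first search from q0 reaches an accepting state first via the path q0 → q2 → q4 → q1 → q3 on input 0010.
No string of length < 4 is accepted (BFS exhausts all shorter strings without reaching an accepting state), and 0010 is the lexicographically least accepting string of length 4.

0010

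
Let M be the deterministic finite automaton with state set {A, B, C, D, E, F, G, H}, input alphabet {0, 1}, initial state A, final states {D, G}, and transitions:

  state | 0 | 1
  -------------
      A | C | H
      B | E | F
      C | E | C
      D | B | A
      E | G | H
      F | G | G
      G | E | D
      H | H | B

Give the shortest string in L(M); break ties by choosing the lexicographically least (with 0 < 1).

000

A breadth-first search from A reaches an accepting state first via the path A → C → E → G on input 000.
No string of length < 3 is accepted (BFS exhausts all shorter strings without reaching an accepting state), and 000 is the lexicographically least accepting string of length 3.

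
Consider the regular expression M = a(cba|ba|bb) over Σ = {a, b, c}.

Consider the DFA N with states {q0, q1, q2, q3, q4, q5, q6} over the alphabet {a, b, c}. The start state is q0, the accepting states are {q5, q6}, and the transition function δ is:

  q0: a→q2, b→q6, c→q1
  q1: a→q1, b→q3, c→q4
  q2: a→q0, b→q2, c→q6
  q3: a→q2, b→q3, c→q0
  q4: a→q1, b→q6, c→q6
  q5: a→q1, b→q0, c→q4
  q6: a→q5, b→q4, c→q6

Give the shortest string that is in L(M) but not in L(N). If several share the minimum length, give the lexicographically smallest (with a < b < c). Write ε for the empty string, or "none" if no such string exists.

aba

The string aba is accepted by M but not by N.
No shorter string lies in the difference, and aba is the lexicographically first length-3 string in L(M) \ L(N).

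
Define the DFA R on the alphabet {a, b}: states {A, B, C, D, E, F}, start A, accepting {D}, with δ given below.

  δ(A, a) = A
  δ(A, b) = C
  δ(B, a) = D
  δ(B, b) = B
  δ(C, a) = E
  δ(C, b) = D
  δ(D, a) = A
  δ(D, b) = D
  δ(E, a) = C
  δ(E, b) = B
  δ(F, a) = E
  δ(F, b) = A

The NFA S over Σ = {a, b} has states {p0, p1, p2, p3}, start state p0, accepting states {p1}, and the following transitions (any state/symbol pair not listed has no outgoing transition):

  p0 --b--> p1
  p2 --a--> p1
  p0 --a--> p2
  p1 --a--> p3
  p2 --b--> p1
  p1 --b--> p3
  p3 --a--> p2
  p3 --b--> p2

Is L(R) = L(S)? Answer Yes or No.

No

The string bb is accepted by R but rejected by S.
So L(R) ≠ L(S).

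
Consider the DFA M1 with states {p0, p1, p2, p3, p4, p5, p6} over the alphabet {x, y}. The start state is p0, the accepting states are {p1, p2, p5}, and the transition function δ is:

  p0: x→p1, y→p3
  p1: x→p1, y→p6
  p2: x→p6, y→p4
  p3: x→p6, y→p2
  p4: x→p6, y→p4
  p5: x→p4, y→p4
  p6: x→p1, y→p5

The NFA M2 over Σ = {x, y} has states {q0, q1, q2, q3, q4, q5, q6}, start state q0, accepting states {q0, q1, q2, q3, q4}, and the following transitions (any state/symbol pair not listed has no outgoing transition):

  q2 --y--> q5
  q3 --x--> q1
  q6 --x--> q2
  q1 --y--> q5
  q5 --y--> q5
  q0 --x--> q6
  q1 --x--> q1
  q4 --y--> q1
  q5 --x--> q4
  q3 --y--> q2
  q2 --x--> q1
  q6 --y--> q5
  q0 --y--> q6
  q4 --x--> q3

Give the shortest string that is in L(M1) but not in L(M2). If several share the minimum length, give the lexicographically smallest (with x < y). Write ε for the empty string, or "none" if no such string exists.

x

The string x is accepted by M1 but not by M2.
No shorter string lies in the difference, and x is the lexicographically first length-1 string in L(M1) \ L(M2).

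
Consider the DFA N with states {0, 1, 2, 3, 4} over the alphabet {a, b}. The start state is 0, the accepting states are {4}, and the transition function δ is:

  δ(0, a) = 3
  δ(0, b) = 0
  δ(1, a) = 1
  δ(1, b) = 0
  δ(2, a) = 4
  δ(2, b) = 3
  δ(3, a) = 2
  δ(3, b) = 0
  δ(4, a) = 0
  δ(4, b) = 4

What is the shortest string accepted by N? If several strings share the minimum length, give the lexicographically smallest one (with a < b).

A breadth-first search from 0 reaches an accepting state first via the path 0 → 3 → 2 → 4 on input aaa.
No string of length < 3 is accepted (BFS exhausts all shorter strings without reaching an accepting state), and aaa is the lexicographically least accepting string of length 3.

aaa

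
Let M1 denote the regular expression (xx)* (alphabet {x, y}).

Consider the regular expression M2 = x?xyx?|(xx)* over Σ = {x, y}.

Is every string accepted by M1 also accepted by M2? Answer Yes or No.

Converting the expression M1 to a DFA (subset construction, then merging equivalent states) gives the minimal DFA with states {r0, r1, r2}, start state r0, accepting states {r0} and transitions r0: x→r1, y→r2; r1: x→r0, y→r2; r2: x→r2, y→r2.
Converting the expression M2 to a DFA (subset construction, then merging equivalent states) gives the minimal DFA with states {t0, t1, t2, t3, t4, t5, t6, t7}, start state t0, accepting states {t0, t3, t4, t6, t7} and transitions t0: x→t1, y→t2; t1: x→t3, y→t4; t2: x→t2, y→t2; t3: x→t5, y→t4; t4: x→t6, y→t2; t5: x→t7, y→t2; t6: x→t2, y→t2; t7: x→t5, y→t2.
Exploring the product automaton M1 × M2 from the start pair (r0, t0), following both machines on each input symbol, reaches 8 state pairs: (r0, t0), (r1, t1), (r2, t2), (r0, t3), (r2, t4), (r1, t5), (r2, t6), (r0, t7).
M1 accepts in {r0} and M2 accepts in {t0, t3, t4, t6, t7}. The reachable pairs whose M1-component is accepting are (r0, t0), (r0, t3), (r0, t7); in each of them the M2-component is accepting too, so the product for L(M1) \ L(M2) (M1-component accepting, M2-component rejecting) has no reachable accepting pair and the difference is empty.
Hence every string in L(M1) is also in L(M2).

Yes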